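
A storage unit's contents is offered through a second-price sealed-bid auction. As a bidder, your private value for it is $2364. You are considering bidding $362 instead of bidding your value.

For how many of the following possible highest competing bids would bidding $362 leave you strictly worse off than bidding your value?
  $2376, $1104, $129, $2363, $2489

The deviation hurts exactly when the highest competing bid lies strictly between $362 and $2364 — underbidding then forfeits a profitable win.
$2376: above both → same outcome either way.
$1104: inside the interval → strictly worse (loss $1260).
$129: below both → same outcome either way.
$2363: inside the interval → strictly worse (loss $1).
$2489: above both → same outcome either way.
Count: 2.

2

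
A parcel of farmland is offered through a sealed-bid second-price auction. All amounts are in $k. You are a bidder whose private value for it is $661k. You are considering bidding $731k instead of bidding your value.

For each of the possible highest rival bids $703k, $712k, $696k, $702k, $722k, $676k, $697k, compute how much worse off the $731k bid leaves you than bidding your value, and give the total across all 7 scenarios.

$281k

The deviation costs you only when the competing bid falls strictly between $661k and $731k; elsewhere both bids give the same outcome.
$703k: truthful payoff $0k, deviation payoff −$42k → loss $42k.
$712k: truthful payoff $0k, deviation payoff −$51k → loss $51k.
$696k: truthful payoff $0k, deviation payoff −$35k → loss $35k.
$702k: truthful payoff $0k, deviation payoff −$41k → loss $41k.
$722k: truthful payoff $0k, deviation payoff −$61k → loss $61k.
$676k: truthful payoff $0k, deviation payoff −$15k → loss $15k.
$697k: truthful payoff $0k, deviation payoff −$36k → loss $36k.
Total loss = $42k + $51k + $35k + $41k + $61k + $15k + $36k = $281k.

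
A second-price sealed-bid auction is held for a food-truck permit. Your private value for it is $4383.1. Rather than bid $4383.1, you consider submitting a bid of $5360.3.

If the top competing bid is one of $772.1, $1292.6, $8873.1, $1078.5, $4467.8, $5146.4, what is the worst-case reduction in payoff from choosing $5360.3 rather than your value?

$763.3

$772.1: same outcome either way → loss $0.
$1292.6: same outcome either way → loss $0.
$8873.1: same outcome either way → loss $0.
$1078.5: same outcome either way → loss $0.
$4467.8: truthful gives $0, deviation gives −$84.7 → loss $84.7.
$5146.4: truthful gives $0, deviation gives −$763.3 → loss $763.3.
Maximum loss: $763.3.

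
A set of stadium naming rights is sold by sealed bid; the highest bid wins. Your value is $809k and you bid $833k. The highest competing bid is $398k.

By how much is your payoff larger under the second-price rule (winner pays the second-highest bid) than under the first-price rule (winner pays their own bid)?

$435k

You have the highest bid, so you win under either rule.
Second-price: pay $398k → payoff $411k.
First-price: pay your own bid $833k → payoff −$24k.
Difference = $411k − (−$24k) = $435k.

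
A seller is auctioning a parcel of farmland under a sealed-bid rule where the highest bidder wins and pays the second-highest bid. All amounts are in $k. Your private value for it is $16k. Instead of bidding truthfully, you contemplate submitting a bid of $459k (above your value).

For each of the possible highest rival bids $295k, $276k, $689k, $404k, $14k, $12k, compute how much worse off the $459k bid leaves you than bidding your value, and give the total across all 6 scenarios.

$927k

The deviation costs you only when the competing bid falls strictly between $16k and $459k; elsewhere both bids give the same outcome.
$295k: truthful payoff $0k, deviation payoff −$279k → loss $279k.
$276k: truthful payoff $0k, deviation payoff −$260k → loss $260k.
$689k: outcomes coincide → loss $0k.
$404k: truthful payoff $0k, deviation payoff −$388k → loss $388k.
$14k: outcomes coincide → loss $0k.
$12k: outcomes coincide → loss $0k.
Total loss = $279k + $260k + $388k = $927k.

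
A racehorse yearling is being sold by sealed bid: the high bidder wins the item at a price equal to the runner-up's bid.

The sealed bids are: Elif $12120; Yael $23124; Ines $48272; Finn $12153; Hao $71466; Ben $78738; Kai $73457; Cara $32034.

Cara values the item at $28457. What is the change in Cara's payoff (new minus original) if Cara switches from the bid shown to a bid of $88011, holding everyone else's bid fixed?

The highest bid among the other bidders is $78738; Cara's bid doesn't change that.
Original bid $32034: Cara is not highest (top rival bid is $78738); payoff $0.
Alternative bid $88011: Cara is highest, pays the top rival bid $78738; payoff $28457 − $78738 = −$50281.
Change in payoff = −$50281 − ($0) = −$50281.

−$50281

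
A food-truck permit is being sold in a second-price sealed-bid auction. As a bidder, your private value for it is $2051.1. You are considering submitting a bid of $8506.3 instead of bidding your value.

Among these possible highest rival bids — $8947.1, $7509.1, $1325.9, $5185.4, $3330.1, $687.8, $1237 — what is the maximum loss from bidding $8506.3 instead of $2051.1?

$5458

$8947.1: same outcome either way → loss $0.
$7509.1: truthful gives $0, deviation gives −$5458 → loss $5458.
$1325.9: same outcome either way → loss $0.
$5185.4: truthful gives $0, deviation gives −$3134.3 → loss $3134.3.
$3330.1: truthful gives $0, deviation gives −$1279 → loss $1279.
$687.8: same outcome either way → loss $0.
$1237: same outcome either way → loss $0.
Maximum loss: $5458.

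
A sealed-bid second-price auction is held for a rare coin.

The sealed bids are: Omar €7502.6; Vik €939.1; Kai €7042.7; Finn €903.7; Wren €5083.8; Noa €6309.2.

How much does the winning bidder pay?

€7042.7

Highest bid: Omar at €7502.6, so Omar wins.
Second-highest bid: Kai at €7042.7 — that is the price the winner pays.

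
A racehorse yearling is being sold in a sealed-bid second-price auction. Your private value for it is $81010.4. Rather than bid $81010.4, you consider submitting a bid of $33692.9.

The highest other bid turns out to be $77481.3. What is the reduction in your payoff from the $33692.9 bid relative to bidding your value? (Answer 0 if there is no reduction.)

Bidding your value $81010.4: you win (since $81010.4 > $77481.3) and pay $77481.3. Payoff $3529.1.
Bidding $33692.9: you lose. Payoff $0.
The competing bid $77481.3 lies between your shaded bid and your value, so underbidding forfeits an item you could have won at a profitable price.
Loss from deviating = $3529.1 − ($0) = $3529.1.

$3529.1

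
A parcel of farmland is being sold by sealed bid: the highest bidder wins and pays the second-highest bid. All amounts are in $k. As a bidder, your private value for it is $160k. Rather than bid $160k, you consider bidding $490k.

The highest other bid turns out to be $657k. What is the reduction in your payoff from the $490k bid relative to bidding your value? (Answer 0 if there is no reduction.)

Bidding your value $160k: you lose (since $160k < $657k). Payoff $0k.
Bidding $490k: you lose. Payoff $0k.
Difference = $0k − $0k = $0k; both bids lead to the same outcome because the competing bid is above both your value and your alternative bid.

$0k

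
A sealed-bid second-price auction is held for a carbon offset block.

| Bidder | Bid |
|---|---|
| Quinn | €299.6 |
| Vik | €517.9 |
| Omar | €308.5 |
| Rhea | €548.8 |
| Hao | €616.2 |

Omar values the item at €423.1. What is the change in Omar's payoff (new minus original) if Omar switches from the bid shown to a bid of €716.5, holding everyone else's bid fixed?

−€193.1

The highest bid among the other bidders is €616.2; Omar's bid doesn't change that.
Original bid €308.5: Omar is not highest (top rival bid is €616.2); payoff €0.
Alternative bid €716.5: Omar is highest, pays the top rival bid €616.2; payoff €423.1 − €616.2 = −€193.1.
Change in payoff = −€193.1 − (€0) = −€193.1.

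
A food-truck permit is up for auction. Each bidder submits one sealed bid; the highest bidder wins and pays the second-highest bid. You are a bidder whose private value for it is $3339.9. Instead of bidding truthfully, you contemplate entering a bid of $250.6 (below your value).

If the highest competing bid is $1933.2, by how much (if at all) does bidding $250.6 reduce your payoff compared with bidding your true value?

Bidding your value $3339.9: you win (since $3339.9 > $1933.2) and pay $1933.2. Payoff $1406.7.
Bidding $250.6: you lose. Payoff $0.
The competing bid $1933.2 lies between your shaded bid and your value, so underbidding forfeits an item you could have won at a profitable price.
Loss from deviating = $1406.7 − ($0) = $1406.7.

$1406.7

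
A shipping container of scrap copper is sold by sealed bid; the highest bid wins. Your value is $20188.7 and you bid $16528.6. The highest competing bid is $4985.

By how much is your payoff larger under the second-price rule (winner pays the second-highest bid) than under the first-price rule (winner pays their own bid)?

$11543.6

You have the highest bid, so you win under either rule.
Second-price: pay $4985 → payoff $15203.7.
First-price: pay your own bid $16528.6 → payoff $3660.1.
Difference = $15203.7 − ($3660.1) = $11543.6.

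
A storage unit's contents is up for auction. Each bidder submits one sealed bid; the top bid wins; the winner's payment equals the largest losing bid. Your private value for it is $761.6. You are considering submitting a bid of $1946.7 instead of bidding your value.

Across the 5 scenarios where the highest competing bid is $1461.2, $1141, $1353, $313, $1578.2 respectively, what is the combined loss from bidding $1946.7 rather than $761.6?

The deviation costs you only when the competing bid falls strictly between $761.6 and $1946.7; elsewhere both bids give the same outcome.
$1461.2: truthful payoff $0, deviation payoff −$699.6 → loss $699.6.
$1141: truthful payoff $0, deviation payoff −$379.4 → loss $379.4.
$1353: truthful payoff $0, deviation payoff −$591.4 → loss $591.4.
$313: outcomes coincide → loss $0.
$1578.2: truthful payoff $0, deviation payoff −$816.6 → loss $816.6.
Total loss = $699.6 + $379.4 + $591.4 + $816.6 = $2487.
In a second-price auction your bid sets only whether you win, not what you pay, so bidding your true value is weakly dominant.

$2487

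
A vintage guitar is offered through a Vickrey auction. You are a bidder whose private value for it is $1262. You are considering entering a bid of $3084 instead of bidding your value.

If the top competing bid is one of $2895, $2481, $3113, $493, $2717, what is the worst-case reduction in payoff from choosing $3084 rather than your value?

$1633

$2895: truthful gives $0, deviation gives −$1633 → loss $1633.
$2481: truthful gives $0, deviation gives −$1219 → loss $1219.
$3113: same outcome either way → loss $0.
$493: same outcome either way → loss $0.
$2717: truthful gives $0, deviation gives −$1455 → loss $1455.
Maximum loss: $1633.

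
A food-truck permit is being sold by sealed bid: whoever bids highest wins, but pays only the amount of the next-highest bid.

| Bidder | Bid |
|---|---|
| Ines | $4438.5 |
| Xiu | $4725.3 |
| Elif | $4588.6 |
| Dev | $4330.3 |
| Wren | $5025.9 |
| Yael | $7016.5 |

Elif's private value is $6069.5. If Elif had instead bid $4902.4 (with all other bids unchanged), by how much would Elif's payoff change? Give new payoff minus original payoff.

The highest bid among the other bidders is $7016.5; Elif's bid doesn't change that.
Original bid $4588.6: Elif is not highest (top rival bid is $7016.5); payoff $0.
Alternative bid $4902.4: Elif is not highest (top rival bid is $7016.5); payoff $0.
Change in payoff = $0 − ($0) = $0.

$0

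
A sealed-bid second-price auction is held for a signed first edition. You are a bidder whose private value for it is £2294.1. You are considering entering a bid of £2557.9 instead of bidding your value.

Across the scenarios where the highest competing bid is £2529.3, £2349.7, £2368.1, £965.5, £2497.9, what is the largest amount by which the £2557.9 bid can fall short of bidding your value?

£235.2

£2529.3: truthful gives £0, deviation gives −£235.2 → loss £235.2.
£2349.7: truthful gives £0, deviation gives −£55.6 → loss £55.6.
£2368.1: truthful gives £0, deviation gives −£74 → loss £74.
£965.5: same outcome either way → loss £0.
£2497.9: truthful gives £0, deviation gives −£203.8 → loss £203.8.
Maximum loss: £235.2.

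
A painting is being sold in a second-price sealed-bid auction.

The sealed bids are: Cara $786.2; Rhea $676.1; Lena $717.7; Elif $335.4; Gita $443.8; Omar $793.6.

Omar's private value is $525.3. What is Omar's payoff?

−$260.9

Highest bid: Omar at $793.6, so Omar wins.
Second-highest bid: Cara at $786.2 — that is the price the winner pays.
Omar's payoff = value − price = $525.3 − $786.2 = −$260.9.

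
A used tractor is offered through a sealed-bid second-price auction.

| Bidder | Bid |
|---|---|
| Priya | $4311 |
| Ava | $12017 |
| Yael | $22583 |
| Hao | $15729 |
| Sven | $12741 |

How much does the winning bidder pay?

Highest bid: Yael at $22583, so Yael wins.
Second-highest bid: Hao at $15729 — that is the price the winner pays.

$15729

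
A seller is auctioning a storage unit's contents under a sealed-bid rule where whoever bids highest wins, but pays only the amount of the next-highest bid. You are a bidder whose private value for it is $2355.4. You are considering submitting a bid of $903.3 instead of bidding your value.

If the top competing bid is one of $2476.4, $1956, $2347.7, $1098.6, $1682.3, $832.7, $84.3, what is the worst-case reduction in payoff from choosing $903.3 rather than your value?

$1256.8

$2476.4: same outcome either way → loss $0.
$1956: truthful gives $399.4, deviation gives $0 → loss $399.4.
$2347.7: truthful gives $7.7, deviation gives $0 → loss $7.7.
$1098.6: truthful gives $1256.8, deviation gives $0 → loss $1256.8.
$1682.3: truthful gives $673.1, deviation gives $0 → loss $673.1.
$832.7: same outcome either way → loss $0.
$84.3: same outcome either way → loss $0.
Maximum loss: $1256.8.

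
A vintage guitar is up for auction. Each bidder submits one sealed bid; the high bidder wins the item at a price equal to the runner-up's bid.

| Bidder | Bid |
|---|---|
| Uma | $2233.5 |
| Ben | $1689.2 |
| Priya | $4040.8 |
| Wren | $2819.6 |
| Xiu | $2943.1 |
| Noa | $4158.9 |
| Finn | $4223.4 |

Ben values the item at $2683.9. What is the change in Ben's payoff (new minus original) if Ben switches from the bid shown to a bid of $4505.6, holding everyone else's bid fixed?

−$1539.5

The highest bid among the other bidders is $4223.4; Ben's bid doesn't change that.
Original bid $1689.2: Ben is not highest (top rival bid is $4223.4); payoff $0.
Alternative bid $4505.6: Ben is highest, pays the top rival bid $4223.4; payoff $2683.9 − $4223.4 = −$1539.5.
Change in payoff = −$1539.5 − ($0) = −$1539.5.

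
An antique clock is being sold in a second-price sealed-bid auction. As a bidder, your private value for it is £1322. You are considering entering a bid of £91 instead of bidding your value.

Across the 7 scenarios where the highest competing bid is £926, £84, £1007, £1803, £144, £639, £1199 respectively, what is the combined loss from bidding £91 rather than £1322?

£2695

The deviation costs you only when the competing bid falls strictly between £91 and £1322; elsewhere both bids give the same outcome.
£926: truthful payoff £396, deviation payoff £0 → loss £396.
£84: outcomes coincide → loss £0.
£1007: truthful payoff £315, deviation payoff £0 → loss £315.
£1803: outcomes coincide → loss £0.
£144: truthful payoff £1178, deviation payoff £0 → loss £1178.
£639: truthful payoff £683, deviation payoff £0 → loss £683.
£1199: truthful payoff £123, deviation payoff £0 → loss £123.
Total loss = £396 + £315 + £1178 + £683 + £123 = £2695.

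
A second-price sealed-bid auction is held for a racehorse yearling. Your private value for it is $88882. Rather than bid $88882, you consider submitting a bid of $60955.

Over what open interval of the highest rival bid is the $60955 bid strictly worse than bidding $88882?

($60955, $88882)

If the competing bid is below $60955, both bids win at the same price — no difference.
If it is above $88882, both bids lose — no difference.
If it lies strictly between $60955 and $88882, bidding your value wins at a price below your value (positive payoff) while bidding $60955 loses (payoff 0).
So the deviation strictly hurts on the open interval ($60955, $88882).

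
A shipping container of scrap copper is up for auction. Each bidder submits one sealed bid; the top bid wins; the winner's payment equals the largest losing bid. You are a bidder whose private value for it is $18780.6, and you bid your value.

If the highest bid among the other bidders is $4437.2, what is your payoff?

Your bid $18780.6 exceeds the highest competing bid $4437.2, so you win.
In a second-price auction the winner pays the second-highest bid, $4437.2.
Payoff = value − price = $18780.6 − $4437.2 = $14343.4.

$14343.4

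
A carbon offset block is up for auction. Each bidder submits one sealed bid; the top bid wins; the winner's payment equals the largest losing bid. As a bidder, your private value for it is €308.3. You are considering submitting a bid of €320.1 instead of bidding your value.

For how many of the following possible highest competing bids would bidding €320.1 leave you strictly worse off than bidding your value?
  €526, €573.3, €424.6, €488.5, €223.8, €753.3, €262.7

0

The deviation hurts exactly when the highest competing bid lies strictly between €308.3 and €320.1 — overbidding then wins at a price above your value.
€526: above both → same outcome either way.
€573.3: above both → same outcome either way.
€424.6: above both → same outcome either way.
€488.5: above both → same outcome either way.
€223.8: below both → same outcome either way.
€753.3: above both → same outcome either way.
€262.7: below both → same outcome either way.
Count: 0.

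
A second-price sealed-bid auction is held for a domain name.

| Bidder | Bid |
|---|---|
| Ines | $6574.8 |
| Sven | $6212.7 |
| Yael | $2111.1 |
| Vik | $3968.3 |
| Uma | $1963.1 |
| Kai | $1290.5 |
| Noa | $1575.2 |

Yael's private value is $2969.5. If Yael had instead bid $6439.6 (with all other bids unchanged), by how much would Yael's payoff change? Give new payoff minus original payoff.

The highest bid among the other bidders is $6574.8; Yael's bid doesn't change that.
Original bid $2111.1: Yael is not highest (top rival bid is $6574.8); payoff $0.
Alternative bid $6439.6: Yael is not highest (top rival bid is $6574.8); payoff $0.
Change in payoff = $0 − ($0) = $0.

$0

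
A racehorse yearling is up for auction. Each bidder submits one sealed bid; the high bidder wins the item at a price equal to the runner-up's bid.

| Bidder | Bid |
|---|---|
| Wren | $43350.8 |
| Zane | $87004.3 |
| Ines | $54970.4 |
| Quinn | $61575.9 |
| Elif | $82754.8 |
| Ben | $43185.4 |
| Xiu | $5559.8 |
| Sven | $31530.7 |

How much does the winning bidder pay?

Highest bid: Zane at $87004.3, so Zane wins.
Second-highest bid: Elif at $82754.8 — that is the price the winner pays.

$82754.8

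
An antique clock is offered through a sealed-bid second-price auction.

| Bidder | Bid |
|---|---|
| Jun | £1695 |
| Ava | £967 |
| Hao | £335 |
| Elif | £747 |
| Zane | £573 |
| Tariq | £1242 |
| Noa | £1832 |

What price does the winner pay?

Highest bid: Noa at £1832, so Noa wins.
Second-highest bid: Jun at £1695 — that is the price the winner pays.

£1695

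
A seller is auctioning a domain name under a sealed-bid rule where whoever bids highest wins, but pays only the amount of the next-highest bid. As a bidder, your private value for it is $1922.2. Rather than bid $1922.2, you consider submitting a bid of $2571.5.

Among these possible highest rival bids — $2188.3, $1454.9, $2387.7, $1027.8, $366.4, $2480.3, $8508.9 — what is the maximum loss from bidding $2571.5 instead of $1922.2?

$558.1

$2188.3: truthful gives $0, deviation gives −$266.1 → loss $266.1.
$1454.9: same outcome either way → loss $0.
$2387.7: truthful gives $0, deviation gives −$465.5 → loss $465.5.
$1027.8: same outcome either way → loss $0.
$366.4: same outcome either way → loss $0.
$2480.3: truthful gives $0, deviation gives −$558.1 → loss $558.1.
$8508.9: same outcome either way → loss $0.
Maximum loss: $558.1.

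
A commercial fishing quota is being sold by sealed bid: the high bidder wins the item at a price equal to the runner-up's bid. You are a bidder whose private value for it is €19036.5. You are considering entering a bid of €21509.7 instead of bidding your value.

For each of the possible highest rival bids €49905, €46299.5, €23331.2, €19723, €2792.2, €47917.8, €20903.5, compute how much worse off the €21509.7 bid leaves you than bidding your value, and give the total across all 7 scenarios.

€2553.5

The deviation costs you only when the competing bid falls strictly between €19036.5 and €21509.7; elsewhere both bids give the same outcome.
€49905: outcomes coincide → loss €0.
€46299.5: outcomes coincide → loss €0.
€23331.2: outcomes coincide → loss €0.
€19723: truthful payoff €0, deviation payoff −€686.5 → loss €686.5.
€2792.2: outcomes coincide → loss €0.
€47917.8: outcomes coincide → loss €0.
€20903.5: truthful payoff €0, deviation payoff −€1867 → loss €1867.
Total loss = €686.5 + €1867 = €2553.5.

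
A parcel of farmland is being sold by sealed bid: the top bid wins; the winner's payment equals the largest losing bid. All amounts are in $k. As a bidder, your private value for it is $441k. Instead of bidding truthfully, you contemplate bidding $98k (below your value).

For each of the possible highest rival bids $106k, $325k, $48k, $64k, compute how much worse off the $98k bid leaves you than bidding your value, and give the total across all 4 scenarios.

$451k

The deviation costs you only when the competing bid falls strictly between $98k and $441k; elsewhere both bids give the same outcome.
$106k: truthful payoff $335k, deviation payoff $0k → loss $335k.
$325k: truthful payoff $116k, deviation payoff $0k → loss $116k.
$48k: outcomes coincide → loss $0k.
$64k: outcomes coincide → loss $0k.
Total loss = $335k + $116k = $451k.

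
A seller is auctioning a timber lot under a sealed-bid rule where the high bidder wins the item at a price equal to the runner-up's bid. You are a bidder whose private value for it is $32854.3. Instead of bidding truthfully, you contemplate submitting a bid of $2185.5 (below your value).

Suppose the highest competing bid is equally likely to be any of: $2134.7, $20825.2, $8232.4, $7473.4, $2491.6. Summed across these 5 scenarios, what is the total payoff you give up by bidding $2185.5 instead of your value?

$92394.6

The deviation costs you only when the competing bid falls strictly between $2185.5 and $32854.3; elsewhere both bids give the same outcome.
$2134.7: outcomes coincide → loss $0.
$20825.2: truthful payoff $12029.1, deviation payoff $0 → loss $12029.1.
$8232.4: truthful payoff $24621.9, deviation payoff $0 → loss $24621.9.
$7473.4: truthful payoff $25380.9, deviation payoff $0 → loss $25380.9.
$2491.6: truthful payoff $30362.7, deviation payoff $0 → loss $30362.7.
Total loss = $12029.1 + $24621.9 + $25380.9 + $30362.7 = $92394.6.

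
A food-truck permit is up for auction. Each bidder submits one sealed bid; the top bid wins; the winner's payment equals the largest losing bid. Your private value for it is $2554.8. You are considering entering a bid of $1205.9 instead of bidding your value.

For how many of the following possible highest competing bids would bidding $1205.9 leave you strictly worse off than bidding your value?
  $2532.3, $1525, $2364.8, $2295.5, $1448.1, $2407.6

The deviation hurts exactly when the highest competing bid lies strictly between $1205.9 and $2554.8 — underbidding then forfeits a profitable win.
$2532.3: inside the interval → strictly worse (loss $22.5).
$1525: inside the interval → strictly worse (loss $1029.8).
$2364.8: inside the interval → strictly worse (loss $190).
$2295.5: inside the interval → strictly worse (loss $259.3).
$1448.1: inside the interval → strictly worse (loss $1106.7).
$2407.6: inside the interval → strictly worse (loss $147.2).
Count: 6.

6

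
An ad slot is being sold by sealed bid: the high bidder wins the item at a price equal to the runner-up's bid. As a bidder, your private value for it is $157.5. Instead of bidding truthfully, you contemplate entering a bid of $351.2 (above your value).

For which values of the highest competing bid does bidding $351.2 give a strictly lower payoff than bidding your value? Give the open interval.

($157.5, $351.2)

If the competing bid is below $157.5, both bids win at the same price — no difference.
If it is above $351.2, both bids lose — no difference.
If it lies strictly between $157.5 and $351.2, bidding your value loses (payoff 0) while bidding $351.2 wins at a price above your value (payoff negative).
So the deviation strictly hurts on the open interval ($157.5, $351.2).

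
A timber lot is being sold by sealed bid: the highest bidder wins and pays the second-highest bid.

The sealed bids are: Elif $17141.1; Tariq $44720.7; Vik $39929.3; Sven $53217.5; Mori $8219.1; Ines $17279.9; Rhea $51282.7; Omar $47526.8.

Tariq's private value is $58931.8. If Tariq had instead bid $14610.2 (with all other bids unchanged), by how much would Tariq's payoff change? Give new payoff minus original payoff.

$0

The highest bid among the other bidders is $53217.5; Tariq's bid doesn't change that.
Original bid $44720.7: Tariq is not highest (top rival bid is $53217.5); payoff $0.
Alternative bid $14610.2: Tariq is not highest (top rival bid is $53217.5); payoff $0.
Change in payoff = $0 − ($0) = $0.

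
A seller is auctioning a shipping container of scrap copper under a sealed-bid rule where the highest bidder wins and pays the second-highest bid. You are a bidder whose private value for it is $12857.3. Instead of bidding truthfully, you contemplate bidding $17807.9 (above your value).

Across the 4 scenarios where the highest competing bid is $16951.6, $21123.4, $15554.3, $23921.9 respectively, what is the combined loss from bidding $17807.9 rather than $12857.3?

$6791.3

The deviation costs you only when the competing bid falls strictly between $12857.3 and $17807.9; elsewhere both bids give the same outcome.
$16951.6: truthful payoff $0, deviation payoff −$4094.3 → loss $4094.3.
$21123.4: outcomes coincide → loss $0.
$15554.3: truthful payoff $0, deviation payoff −$2697 → loss $2697.
$23921.9: outcomes coincide → loss $0.
Total loss = $4094.3 + $2697 = $6791.3.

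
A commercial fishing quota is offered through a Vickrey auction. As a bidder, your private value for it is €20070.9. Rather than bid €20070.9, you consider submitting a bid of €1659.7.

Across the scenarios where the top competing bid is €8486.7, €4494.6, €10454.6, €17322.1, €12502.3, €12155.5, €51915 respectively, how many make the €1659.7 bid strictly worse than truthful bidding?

6

The deviation hurts exactly when the highest competing bid lies strictly between €1659.7 and €20070.9 — underbidding then forfeits a profitable win.
€8486.7: inside the interval → strictly worse (loss €11584.2).
€4494.6: inside the interval → strictly worse (loss €15576.3).
€10454.6: inside the interval → strictly worse (loss €9616.3).
€17322.1: inside the interval → strictly worse (loss €2748.8).
€12502.3: inside the interval → strictly worse (loss €7568.6).
€12155.5: inside the interval → strictly worse (loss €7915.4).
€51915: above both → same outcome either way.
Count: 6.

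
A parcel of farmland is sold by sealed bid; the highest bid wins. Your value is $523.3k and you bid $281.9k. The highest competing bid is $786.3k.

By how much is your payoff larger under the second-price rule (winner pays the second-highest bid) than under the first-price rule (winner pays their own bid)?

$0k

Your bid $281.9k is below $786.3k, so you lose under either rule.
Payoff is $0k in both cases; difference = $0k.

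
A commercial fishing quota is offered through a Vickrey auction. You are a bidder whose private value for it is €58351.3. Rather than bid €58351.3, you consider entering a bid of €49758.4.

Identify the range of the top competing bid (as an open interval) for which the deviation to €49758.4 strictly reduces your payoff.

(€49758.4, €58351.3)

If the competing bid is below €49758.4, both bids win at the same price — no difference.
If it is above €58351.3, both bids lose — no difference.
If it lies strictly between €49758.4 and €58351.3, bidding your value wins at a price below your value (positive payoff) while bidding €49758.4 loses (payoff 0).
So the deviation strictly hurts on the open interval (€49758.4, €58351.3).
In a second-price auction your bid sets only whether you win, not what you pay, so bidding your true value is weakly dominant.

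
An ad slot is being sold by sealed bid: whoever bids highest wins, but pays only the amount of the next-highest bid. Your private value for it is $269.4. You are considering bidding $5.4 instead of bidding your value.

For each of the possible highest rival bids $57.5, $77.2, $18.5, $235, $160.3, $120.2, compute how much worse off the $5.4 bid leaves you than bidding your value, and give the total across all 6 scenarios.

$947.7

The deviation costs you only when the competing bid falls strictly between $5.4 and $269.4; elsewhere both bids give the same outcome.
$57.5: truthful payoff $211.9, deviation payoff $0 → loss $211.9.
$77.2: truthful payoff $192.2, deviation payoff $0 → loss $192.2.
$18.5: truthful payoff $250.9, deviation payoff $0 → loss $250.9.
$235: truthful payoff $34.4, deviation payoff $0 → loss $34.4.
$160.3: truthful payoff $109.1, deviation payoff $0 → loss $109.1.
$120.2: truthful payoff $149.2, deviation payoff $0 → loss $149.2.
Total loss = $211.9 + $192.2 + $250.9 + $34.4 + $109.1 + $149.2 = $947.7.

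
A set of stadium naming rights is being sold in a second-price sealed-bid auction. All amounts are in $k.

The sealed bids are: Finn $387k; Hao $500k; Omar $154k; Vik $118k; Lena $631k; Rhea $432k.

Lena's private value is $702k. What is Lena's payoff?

$202k

Highest bid: Lena at $631k, so Lena wins.
Second-highest bid: Hao at $500k — that is the price the winner pays.
Lena's payoff = value − price = $702k − $500k = $202k.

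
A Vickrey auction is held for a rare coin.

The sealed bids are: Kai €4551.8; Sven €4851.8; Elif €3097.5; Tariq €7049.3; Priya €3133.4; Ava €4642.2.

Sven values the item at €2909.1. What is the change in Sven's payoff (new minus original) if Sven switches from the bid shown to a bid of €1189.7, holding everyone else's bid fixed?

€0

The highest bid among the other bidders is €7049.3; Sven's bid doesn't change that.
Original bid €4851.8: Sven is not highest (top rival bid is €7049.3); payoff €0.
Alternative bid €1189.7: Sven is not highest (top rival bid is €7049.3); payoff €0.
Change in payoff = €0 − (€0) = €0.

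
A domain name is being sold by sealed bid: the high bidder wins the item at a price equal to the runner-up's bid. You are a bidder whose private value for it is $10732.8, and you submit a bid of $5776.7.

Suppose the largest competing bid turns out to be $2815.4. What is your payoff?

$7917.4

Your bid $5776.7 exceeds the highest competing bid $2815.4, so you win.
In a second-price auction the winner pays the second-highest bid, $2815.4.
Payoff = value − price = $10732.8 − $2815.4 = $7917.4.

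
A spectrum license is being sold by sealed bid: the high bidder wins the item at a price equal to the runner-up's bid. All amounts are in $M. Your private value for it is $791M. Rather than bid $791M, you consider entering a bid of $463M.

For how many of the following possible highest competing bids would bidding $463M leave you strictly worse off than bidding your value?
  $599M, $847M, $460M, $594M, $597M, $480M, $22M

The deviation hurts exactly when the highest competing bid lies strictly between $463M and $791M — underbidding then forfeits a profitable win.
$599M: inside the interval → strictly worse (loss $192M).
$847M: above both → same outcome either way.
$460M: below both → same outcome either way.
$594M: inside the interval → strictly worse (loss $197M).
$597M: inside the interval → strictly worse (loss $194M).
$480M: inside the interval → strictly worse (loss $311M).
$22M: below both → same outcome either way.
Count: 4.

4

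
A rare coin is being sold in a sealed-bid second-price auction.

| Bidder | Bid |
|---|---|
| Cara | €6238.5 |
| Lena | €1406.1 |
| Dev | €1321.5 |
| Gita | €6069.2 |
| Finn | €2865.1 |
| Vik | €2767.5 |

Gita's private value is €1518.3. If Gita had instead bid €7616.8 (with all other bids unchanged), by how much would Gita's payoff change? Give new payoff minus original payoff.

−€4720.2

The highest bid among the other bidders is €6238.5; Gita's bid doesn't change that.
Original bid €6069.2: Gita is not highest (top rival bid is €6238.5); payoff €0.
Alternative bid €7616.8: Gita is highest, pays the top rival bid €6238.5; payoff €1518.3 − €6238.5 = −€4720.2.
Change in payoff = −€4720.2 − (€0) = −€4720.2.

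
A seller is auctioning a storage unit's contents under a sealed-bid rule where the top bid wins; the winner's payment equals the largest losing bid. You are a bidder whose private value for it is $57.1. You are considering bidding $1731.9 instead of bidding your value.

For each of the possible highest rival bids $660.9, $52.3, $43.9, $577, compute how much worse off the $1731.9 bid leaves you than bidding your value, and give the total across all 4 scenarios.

The deviation costs you only when the competing bid falls strictly between $57.1 and $1731.9; elsewhere both bids give the same outcome.
$660.9: truthful payoff $0, deviation payoff −$603.8 → loss $603.8.
$52.3: outcomes coincide → loss $0.
$43.9: outcomes coincide → loss $0.
$577: truthful payoff $0, deviation payoff −$519.9 → loss $519.9.
Total loss = $603.8 + $519.9 = $1123.7.

$1123.7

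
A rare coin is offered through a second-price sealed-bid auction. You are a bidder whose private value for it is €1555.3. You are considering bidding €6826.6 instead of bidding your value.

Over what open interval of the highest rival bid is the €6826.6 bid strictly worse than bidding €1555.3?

If the competing bid is below €1555.3, both bids win at the same price — no difference.
If it is above €6826.6, both bids lose — no difference.
If it lies strictly between €1555.3 and €6826.6, bidding your value loses (payoff 0) while bidding €6826.6 wins at a price above your value (payoff negative).
So the deviation strictly hurts on the open interval (€1555.3, €6826.6).
Truthful bidding weakly dominates here: raising your bid can only win items priced above your value, and lowering it can only forfeit items priced below.

(€1555.3, €6826.6)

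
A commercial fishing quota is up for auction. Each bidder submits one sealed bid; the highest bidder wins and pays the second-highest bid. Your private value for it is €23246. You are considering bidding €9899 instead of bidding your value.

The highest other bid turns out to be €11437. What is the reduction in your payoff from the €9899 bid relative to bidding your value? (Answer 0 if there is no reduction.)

Bidding your value €23246: you win (since €23246 > €11437) and pay €11437. Payoff €11809.
Bidding €9899: you lose. Payoff €0.
The competing bid €11437 lies between your shaded bid and your value, so underbidding forfeits an item you could have won at a profitable price.
Loss from deviating = €11809 − (€0) = €11809.

€11809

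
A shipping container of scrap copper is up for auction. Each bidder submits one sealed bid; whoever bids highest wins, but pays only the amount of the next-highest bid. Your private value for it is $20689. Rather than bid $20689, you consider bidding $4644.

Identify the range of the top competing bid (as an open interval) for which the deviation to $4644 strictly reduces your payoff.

($4644, $20689)

If the competing bid is below $4644, both bids win at the same price — no difference.
If it is above $20689, both bids lose — no difference.
If it lies strictly between $4644 and $20689, bidding your value wins at a price below your value (positive payoff) while bidding $4644 loses (payoff 0).
So the deviation strictly hurts on the open interval ($4644, $20689).
In a second-price auction your bid sets only whether you win, not what you pay, so bidding your true value is weakly dominant.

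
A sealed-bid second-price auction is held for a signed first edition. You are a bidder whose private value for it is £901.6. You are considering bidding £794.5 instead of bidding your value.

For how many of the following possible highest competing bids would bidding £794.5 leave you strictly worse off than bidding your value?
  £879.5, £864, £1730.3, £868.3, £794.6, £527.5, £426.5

The deviation hurts exactly when the highest competing bid lies strictly between £794.5 and £901.6 — underbidding then forfeits a profitable win.
£879.5: inside the interval → strictly worse (loss £22.1).
£864: inside the interval → strictly worse (loss £37.6).
£1730.3: above both → same outcome either way.
£868.3: inside the interval → strictly worse (loss £33.3).
£794.6: inside the interval → strictly worse (loss £107).
£527.5: below both → same outcome either way.
£426.5: below both → same outcome either way.
Count: 4.

4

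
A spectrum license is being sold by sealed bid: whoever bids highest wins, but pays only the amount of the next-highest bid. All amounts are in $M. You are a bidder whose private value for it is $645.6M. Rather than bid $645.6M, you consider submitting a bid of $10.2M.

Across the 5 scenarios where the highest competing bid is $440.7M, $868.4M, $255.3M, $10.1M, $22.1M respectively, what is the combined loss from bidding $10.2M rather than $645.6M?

$1218.7M

The deviation costs you only when the competing bid falls strictly between $10.2M and $645.6M; elsewhere both bids give the same outcome.
$440.7M: truthful payoff $204.9M, deviation payoff $0M → loss $204.9M.
$868.4M: outcomes coincide → loss $0M.
$255.3M: truthful payoff $390.3M, deviation payoff $0M → loss $390.3M.
$10.1M: outcomes coincide → loss $0M.
$22.1M: truthful payoff $623.5M, deviation payoff $0M → loss $623.5M.
Total loss = $204.9M + $390.3M + $623.5M = $1218.7M.
Because the price is fixed by the runner-up's bid, deviating from your value can only change a good outcome into a bad one — never the reverse.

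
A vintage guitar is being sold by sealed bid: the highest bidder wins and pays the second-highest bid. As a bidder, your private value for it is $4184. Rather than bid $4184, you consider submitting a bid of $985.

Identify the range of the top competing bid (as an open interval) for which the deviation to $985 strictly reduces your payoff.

($985, $4184)

If the competing bid is below $985, both bids win at the same price — no difference.
If it is above $4184, both bids lose — no difference.
If it lies strictly between $985 and $4184, bidding your value wins at a price below your value (positive payoff) while bidding $985 loses (payoff 0).
So the deviation strictly hurts on the open interval ($985, $4184).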